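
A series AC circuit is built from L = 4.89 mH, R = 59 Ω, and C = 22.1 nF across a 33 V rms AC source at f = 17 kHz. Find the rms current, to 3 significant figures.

287 mA

ω = 2πf = 106800 rad/s
X_L = ωL = 522 Ω
X_C = 1/(ωC) = 424 Ω
Net reactance X = X_L − X_C = 98.7 Ω
Z = 59.0 + j98.7 Ω
|Z| = √(59.0² + 98.7²) = 115 Ω
I = V/|Z| = 33/115 = 287 mA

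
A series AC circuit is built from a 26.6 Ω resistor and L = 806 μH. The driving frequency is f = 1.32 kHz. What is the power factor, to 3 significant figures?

ω = 2πf = 8294 rad/s
X_L = ωL = 6.68 Ω
Z = 26.6 + j6.68 Ω
|Z| = √(26.6² + 6.68²) = 27.4 Ω
∠Z = arctan(6.68/26.6) = 14.1°
cos φ = cos(14.1°) = 0.970

0.970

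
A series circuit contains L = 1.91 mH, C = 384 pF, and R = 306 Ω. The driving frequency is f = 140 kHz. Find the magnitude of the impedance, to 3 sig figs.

1320 Ω

ω = 2πf = 879600 rad/s
X_L = ωL = 1680 Ω
X_C = 1/(ωC) = 2960 Ω
Net reactance X = X_L − X_C = -1280 Ω
Z = 306 − j1280 Ω
|Z| = √(306² + 1280²) = 1320 Ω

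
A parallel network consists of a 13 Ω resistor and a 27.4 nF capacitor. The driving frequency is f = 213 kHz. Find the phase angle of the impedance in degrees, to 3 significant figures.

ω = 2πf = 1.338e+06 rad/s
X_C = 1/(ωC) = 27.3 Ω
Parallel: admittances add. Y = 1/R + jωC
Y = (0.0769 + j0.0367) S
|Y| = 0.0852 S → |Z| = 1/|Y| = 11.7 Ω, ∠Z = −∠Y = -25.5°

-25.5°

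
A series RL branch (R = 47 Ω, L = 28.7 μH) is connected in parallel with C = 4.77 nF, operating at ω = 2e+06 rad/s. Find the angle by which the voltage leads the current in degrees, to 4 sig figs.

5.945°

X_L = ωL = 57.40 Ω
X_C = 1/(ωC) = 104.8 Ω
Branch 1 (R+jX_L): Z₁ = 47.00 + j57.40 Ω, |Z₁| = 74.19 Ω
Branch 2 (−jX_C): Z₂ = −j104.8 Ω
Parallel: Z = Z₁Z₂/(Z₁+Z₂), |Z| = 116.5 Ω, ∠Z = 5.945°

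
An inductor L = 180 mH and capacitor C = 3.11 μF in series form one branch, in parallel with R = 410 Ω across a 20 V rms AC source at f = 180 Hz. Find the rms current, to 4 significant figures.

252.5 mA

ω = 2πf = 1131 rad/s
X_L = ωL = 203.6 Ω
X_C = 1/(ωC) = 284.3 Ω
Branch 1: Z₁ = R = 410.0 Ω
Branch 2 (series LC): Z₂ = j(X_L − X_C) = −j80.73 Ω
Parallel: Z = Z₁Z₂/(Z₁+Z₂), |Z| = 79.21 Ω, ∠Z = -78.86°
I = V/|Z| = 20/79.21 = 252.5 mA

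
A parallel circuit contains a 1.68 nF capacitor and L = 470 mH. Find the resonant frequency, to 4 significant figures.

5.664 kHz

ω₀ = 1/√(LC) = 1/√(0.47 × 1.68e-09) = 35590 rad/s
f₀ = ω₀/(2π) = 5.664 kHz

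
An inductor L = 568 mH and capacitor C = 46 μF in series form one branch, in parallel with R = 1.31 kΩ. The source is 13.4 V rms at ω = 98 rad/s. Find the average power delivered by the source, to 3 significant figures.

X_L = ωL = 55.7 Ω
X_C = 1/(ωC) = 222 Ω
Branch 1: Z₁ = R = 1310 Ω
Branch 2 (series LC): Z₂ = j(X_L − X_C) = −j166 Ω
Parallel: Z = Z₁Z₂/(Z₁+Z₂), |Z| = 165 Ω, ∠Z = -82.8°
I = V/|Z| = 81.3 mA
P = VI cos φ = 13.4 × 0.0813 × cos(-82.8°) = 137 mW

137 mW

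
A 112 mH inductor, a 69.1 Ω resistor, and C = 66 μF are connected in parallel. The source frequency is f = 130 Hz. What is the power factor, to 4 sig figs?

ω = 2πf = 816.8 rad/s
X_L = ωL = 91.48 Ω
X_C = 1/(ωC) = 18.55 Ω
Parallel: admittances add. Y = 1/R + 1/(jωL) + jωC
Y = (0.01447 + j0.04298) S
|Y| = 0.04535 S → |Z| = 1/|Y| = 22.05 Ω, ∠Z = −∠Y = -71.39°
cos φ = cos(-71.39°) = 0.3191

0.3191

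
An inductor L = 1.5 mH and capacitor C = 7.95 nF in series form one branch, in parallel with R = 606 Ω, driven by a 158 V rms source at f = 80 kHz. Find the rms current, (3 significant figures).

408 mA

ω = 2πf = 502700 rad/s
X_L = ωL = 754 Ω
X_C = 1/(ωC) = 250 Ω
Branch 1: Z₁ = R = 606 Ω
Branch 2 (series LC): Z₂ = j(X_L − X_C) = j504 Ω
Parallel: Z = Z₁Z₂/(Z₁+Z₂), |Z| = 387 Ω, ∠Z = 50.3°
I = V/|Z| = 158/387 = 408 mA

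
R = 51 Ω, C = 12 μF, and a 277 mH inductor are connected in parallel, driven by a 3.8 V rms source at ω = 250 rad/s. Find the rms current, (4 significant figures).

86.27 mA

X_L = ωL = 69.25 Ω
X_C = 1/(ωC) = 333.3 Ω
Parallel: admittances add. Y = 1/R + 1/(jωL) + jωC
Y = (0.01961 − j0.01144) S
|Y| = 0.02270 S → |Z| = 1/|Y| = 44.05 Ω, ∠Z = −∠Y = 30.26°
I = V/|Z| = 3.8/44.05 = 86.27 mA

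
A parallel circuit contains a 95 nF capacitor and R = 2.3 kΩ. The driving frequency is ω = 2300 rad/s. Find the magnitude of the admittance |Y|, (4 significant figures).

X_C = 1/(ωC) = 4577 Ω
Parallel: admittances add. Y = 1/R + jωC
Y = (0.0004348 + j0.0002185) S
|Y| = 0.0004866 S → |Z| = 1/|Y| = 2055 Ω, ∠Z = −∠Y = -26.68°

486.6 μS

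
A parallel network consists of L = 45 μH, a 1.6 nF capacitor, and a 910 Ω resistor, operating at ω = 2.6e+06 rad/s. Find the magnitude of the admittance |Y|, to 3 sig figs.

4.52 mS

X_L = ωL = 117 Ω
X_C = 1/(ωC) = 240 Ω
Parallel: admittances add. Y = 1/R + 1/(jωL) + jωC
Y = (0.00110 − j0.00439) S
|Y| = 0.00452 S → |Z| = 1/|Y| = 221 Ω, ∠Z = −∠Y = 75.9°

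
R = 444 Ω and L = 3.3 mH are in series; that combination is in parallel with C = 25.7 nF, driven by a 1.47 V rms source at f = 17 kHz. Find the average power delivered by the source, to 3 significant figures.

2.99 mW

ω = 2πf = 106800 rad/s
X_L = ωL = 352 Ω
X_C = 1/(ωC) = 364 Ω
Branch 1 (R+jX_L): Z₁ = 444 + j352 Ω, |Z₁| = 567 Ω
Branch 2 (−jX_C): Z₂ = −j364 Ω
Parallel: Z = Z₁Z₂/(Z₁+Z₂), |Z| = 465 Ω, ∠Z = -50.0°
I = V/|Z| = 3.16 mA
P = VI cos φ = 1.47 × 0.00316 × cos(-50.0°) = 2.99 mW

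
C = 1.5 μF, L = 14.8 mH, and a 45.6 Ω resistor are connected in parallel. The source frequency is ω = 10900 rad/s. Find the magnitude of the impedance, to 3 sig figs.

41.4 Ω

X_L = ωL = 161 Ω
X_C = 1/(ωC) = 61.2 Ω
Parallel: admittances add. Y = 1/R + 1/(jωL) + jωC
Y = (0.0219 + j0.0102) S
|Y| = 0.0242 S → |Z| = 1/|Y| = 41.4 Ω, ∠Z = −∠Y = -24.8°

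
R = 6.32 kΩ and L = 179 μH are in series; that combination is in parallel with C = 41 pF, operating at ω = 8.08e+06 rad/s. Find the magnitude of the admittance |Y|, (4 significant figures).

X_L = ωL = 1446 Ω
X_C = 1/(ωC) = 3019 Ω
Branch 1 (R+jX_L): Z₁ = 6320 + j1446 Ω, |Z₁| = 6483 Ω
Branch 2 (−jX_C): Z₂ = −j3019 Ω
Parallel: Z = Z₁Z₂/(Z₁+Z₂), |Z| = 3005 Ω, ∠Z = -63.14°
|Y| = 1/|Z| = 332.8 μS

332.8 μS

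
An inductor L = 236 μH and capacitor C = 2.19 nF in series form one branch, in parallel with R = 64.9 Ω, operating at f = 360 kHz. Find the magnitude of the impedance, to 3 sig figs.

63.7 Ω

ω = 2πf = 2.262e+06 rad/s
X_L = ωL = 534 Ω
X_C = 1/(ωC) = 202 Ω
Branch 1: Z₁ = R = 64.9 Ω
Branch 2 (series LC): Z₂ = j(X_L − X_C) = j332 Ω
Parallel: Z = Z₁Z₂/(Z₁+Z₂), |Z| = 63.7 Ω, ∠Z = 11.1°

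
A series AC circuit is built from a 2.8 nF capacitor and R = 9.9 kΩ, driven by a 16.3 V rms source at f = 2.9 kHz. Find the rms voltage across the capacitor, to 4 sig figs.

ω = 2πf = 18220 rad/s
X_C = 1/(ωC) = 19600 Ω
Z = 9900 − j19600 Ω
|Z| = √(9900² + 19600²) = 21960 Ω
I = V/|Z| = 742.3 μA
V_C = I·|Z_C| = 0.0007423 × 19600 = 14.55 V

14.55 V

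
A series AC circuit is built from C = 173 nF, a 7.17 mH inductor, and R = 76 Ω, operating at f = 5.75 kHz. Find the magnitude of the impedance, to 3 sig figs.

ω = 2πf = 36130 rad/s
X_L = ωL = 259 Ω
X_C = 1/(ωC) = 160 Ω
Net reactance X = X_L − X_C = 99.0 Ω
Z = 76.0 + j99.0 Ω
|Z| = √(76.0² + 99.0²) = 125 Ω

125 Ω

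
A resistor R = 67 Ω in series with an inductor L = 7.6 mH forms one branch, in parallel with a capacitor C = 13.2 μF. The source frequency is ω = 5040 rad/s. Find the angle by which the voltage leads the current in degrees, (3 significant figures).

X_L = ωL = 38.3 Ω
X_C = 1/(ωC) = 15.0 Ω
Branch 1 (R+jX_L): Z₁ = 67.0 + j38.3 Ω, |Z₁| = 77.2 Ω
Branch 2 (−jX_C): Z₂ = −j15.0 Ω
Parallel: Z = Z₁Z₂/(Z₁+Z₂), |Z| = 16.4 Ω, ∠Z = -79.4°

-79.4°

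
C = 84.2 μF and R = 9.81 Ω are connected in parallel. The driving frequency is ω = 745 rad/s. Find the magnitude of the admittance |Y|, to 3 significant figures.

X_C = 1/(ωC) = 15.9 Ω
Parallel: admittances add. Y = 1/R + jωC
Y = (0.102 + j0.0627) S
|Y| = 0.120 S → |Z| = 1/|Y| = 8.35 Ω, ∠Z = −∠Y = -31.6°

120 mS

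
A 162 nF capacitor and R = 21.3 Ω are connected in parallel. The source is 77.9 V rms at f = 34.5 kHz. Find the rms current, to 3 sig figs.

ω = 2πf = 216800 rad/s
X_C = 1/(ωC) = 28.5 Ω
Parallel: admittances add. Y = 1/R + jωC
Y = (0.0469 + j0.0351) S
|Y| = 0.0586 S → |Z| = 1/|Y| = 17.1 Ω, ∠Z = −∠Y = -36.8°
I = V/|Z| = 77.9/17.1 = 4.57 A

4.57 A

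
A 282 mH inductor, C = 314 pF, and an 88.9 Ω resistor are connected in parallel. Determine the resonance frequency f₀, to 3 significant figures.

16.9 kHz

ω₀ = 1/√(LC) = 1/√(0.282 × 3.14e-10) = 106300 rad/s
f₀ = ω₀/(2π) = 16.9 kHz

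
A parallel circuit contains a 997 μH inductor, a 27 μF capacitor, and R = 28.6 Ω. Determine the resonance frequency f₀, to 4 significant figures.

ω₀ = 1/√(LC) = 1/√(0.000997 × 2.7e-05) = 6095 rad/s
f₀ = ω₀/(2π) = 970.0 Hz

970.0 Hz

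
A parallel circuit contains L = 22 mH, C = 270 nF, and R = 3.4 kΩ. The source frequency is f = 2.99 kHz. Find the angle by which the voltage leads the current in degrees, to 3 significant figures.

ω = 2πf = 18790 rad/s
X_L = ωL = 413 Ω
X_C = 1/(ωC) = 197 Ω
Parallel: admittances add. Y = 1/R + 1/(jωL) + jωC
Y = (0.000294 + j0.00265) S
|Y| = 0.00267 S → |Z| = 1/|Y| = 375 Ω, ∠Z = −∠Y = -83.7°

-83.7°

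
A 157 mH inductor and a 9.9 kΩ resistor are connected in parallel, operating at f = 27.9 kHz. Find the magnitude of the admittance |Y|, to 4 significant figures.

ω = 2πf = 175300 rad/s
X_L = ωL = 27520 Ω
Parallel: admittances add. Y = 1/R + 1/(jωL)
Y = (0.0001010 − j3.633e-05) S
|Y| = 0.0001073 S → |Z| = 1/|Y| = 9316 Ω, ∠Z = −∠Y = 19.78°

107.3 μS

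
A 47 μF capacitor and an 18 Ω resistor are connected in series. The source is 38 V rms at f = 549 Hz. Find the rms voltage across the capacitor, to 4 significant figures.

ω = 2πf = 3449 rad/s
X_C = 1/(ωC) = 6.168 Ω
Z = 18.00 − j6.168 Ω
|Z| = √(18.00² + 6.168²) = 19.03 Ω
I = V/|Z| = 1.997 A
V_C = I·|Z_C| = 1.997 × 6.168 = 12.32 V

12.32 V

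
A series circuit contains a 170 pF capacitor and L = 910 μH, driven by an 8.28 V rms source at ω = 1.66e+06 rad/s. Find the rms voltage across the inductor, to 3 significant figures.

X_L = ωL = 1510 Ω
X_C = 1/(ωC) = 3540 Ω
Net reactance X = X_L − X_C = -2030 Ω
Z = − j2030 Ω
|Z| = √(0² + 2030²) = 2030 Ω
I = V/|Z| = 4.07 mA
V_L = I·|Z_L| = 0.00407 × 1510 = 6.15 V

6.15 V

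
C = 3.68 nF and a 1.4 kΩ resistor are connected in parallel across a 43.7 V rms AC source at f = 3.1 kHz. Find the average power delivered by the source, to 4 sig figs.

1.364 W

ω = 2πf = 19480 rad/s
X_C = 1/(ωC) = 13950 Ω
Parallel: admittances add. Y = 1/R + jωC
Y = (0.0007143 + j7.168e-05) S
|Y| = 0.0007179 S → |Z| = 1/|Y| = 1393 Ω, ∠Z = −∠Y = -5.730°
I = V/|Z| = 31.37 mA
P = VI cos φ = 43.7 × 0.03137 × cos(-5.730°) = 1.364 W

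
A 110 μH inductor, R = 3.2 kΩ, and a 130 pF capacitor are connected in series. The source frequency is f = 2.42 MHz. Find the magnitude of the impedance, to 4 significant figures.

3406 Ω

ω = 2πf = 1.521e+07 rad/s
X_L = ωL = 1673 Ω
X_C = 1/(ωC) = 505.9 Ω
Net reactance X = X_L − X_C = 1167 Ω
Z = 3200 + j1167 Ω
|Z| = √(3200² + 1167²) = 3406 Ω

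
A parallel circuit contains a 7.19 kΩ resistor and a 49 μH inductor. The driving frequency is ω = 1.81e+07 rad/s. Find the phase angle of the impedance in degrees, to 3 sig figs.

83.0°

X_L = ωL = 887 Ω
Parallel: admittances add. Y = 1/R + 1/(jωL)
Y = (0.000139 − j0.00113) S
|Y| = 0.00114 S → |Z| = 1/|Y| = 880 Ω, ∠Z = −∠Y = 83.0°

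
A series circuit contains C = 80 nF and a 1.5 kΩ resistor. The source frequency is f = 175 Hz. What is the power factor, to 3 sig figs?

0.131

ω = 2πf = 1100 rad/s
X_C = 1/(ωC) = 11400 Ω
Z = 1500 − j11400 Ω
|Z| = √(1500² + 11400²) = 11500 Ω
∠Z = arctan(-11400/1500) = -82.5°
cos φ = cos(-82.5°) = 0.131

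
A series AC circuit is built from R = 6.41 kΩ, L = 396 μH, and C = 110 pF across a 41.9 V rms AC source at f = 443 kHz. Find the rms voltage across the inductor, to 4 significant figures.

ω = 2πf = 2.783e+06 rad/s
X_L = ωL = 1102 Ω
X_C = 1/(ωC) = 3266 Ω
Net reactance X = X_L − X_C = -2164 Ω
Z = 6410 − j2164 Ω
|Z| = √(6410² + 2164²) = 6765 Ω
I = V/|Z| = 6.193 mA
V_L = I·|Z_L| = 0.006193 × 1102 = 6.827 V

6.827 V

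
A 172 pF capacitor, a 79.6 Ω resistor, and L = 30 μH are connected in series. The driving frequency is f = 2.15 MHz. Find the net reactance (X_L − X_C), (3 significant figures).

ω = 2πf = 1.351e+07 rad/s
X_L = ωL = 405 Ω
X_C = 1/(ωC) = 430 Ω
X = 405 − 430 = -25.1 Ω

-25.1 Ω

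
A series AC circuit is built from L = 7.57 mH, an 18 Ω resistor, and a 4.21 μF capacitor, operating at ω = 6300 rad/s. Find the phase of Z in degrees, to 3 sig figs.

X_L = ωL = 47.7 Ω
X_C = 1/(ωC) = 37.7 Ω
Net reactance X = X_L − X_C = 9.99 Ω
Z = 18.0 + j9.99 Ω
|Z| = √(18.0² + 9.99²) = 20.6 Ω
∠Z = arctan(9.99/18.0) = 29.0°

29.0°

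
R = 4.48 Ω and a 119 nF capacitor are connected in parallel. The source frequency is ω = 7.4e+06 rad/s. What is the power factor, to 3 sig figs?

X_C = 1/(ωC) = 1.14 Ω
Parallel: admittances add. Y = 1/R + jωC
Y = (0.223 + j0.881) S
|Y| = 0.908 S → |Z| = 1/|Y| = 1.10 Ω, ∠Z = −∠Y = -75.8°
cos φ = cos(-75.8°) = 0.246

0.246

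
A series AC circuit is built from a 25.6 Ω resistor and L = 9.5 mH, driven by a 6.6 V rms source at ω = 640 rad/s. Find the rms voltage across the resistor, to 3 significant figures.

6.42 V

X_L = ωL = 6.08 Ω
Z = 25.6 + j6.08 Ω
|Z| = √(25.6² + 6.08²) = 26.3 Ω
I = V/|Z| = 251 mA
V_R = I·|Z_R| = 0.251 × 25.6 = 6.42 V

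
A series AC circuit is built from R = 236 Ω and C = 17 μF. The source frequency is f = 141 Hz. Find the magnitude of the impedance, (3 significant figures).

ω = 2πf = 885.9 rad/s
X_C = 1/(ωC) = 66.4 Ω
Z = 236 − j66.4 Ω
|Z| = √(236² + 66.4²) = 245 Ω

245 Ω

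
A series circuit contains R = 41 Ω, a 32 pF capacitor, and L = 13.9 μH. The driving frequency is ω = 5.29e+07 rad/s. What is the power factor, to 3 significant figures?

X_L = ωL = 735 Ω
X_C = 1/(ωC) = 591 Ω
Net reactance X = X_L − X_C = 145 Ω
Z = 41.0 + j145 Ω
|Z| = √(41.0² + 145²) = 150 Ω
∠Z = arctan(145/41.0) = 74.2°
cos φ = cos(74.2°) = 0.273

0.273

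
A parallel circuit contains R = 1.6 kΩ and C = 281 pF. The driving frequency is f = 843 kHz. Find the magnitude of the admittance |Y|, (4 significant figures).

1.614 mS

ω = 2πf = 5.297e+06 rad/s
X_C = 1/(ωC) = 671.9 Ω
Parallel: admittances add. Y = 1/R + jωC
Y = (0.0006250 + j0.001488) S
|Y| = 0.001614 S → |Z| = 1/|Y| = 619.5 Ω, ∠Z = −∠Y = -67.22°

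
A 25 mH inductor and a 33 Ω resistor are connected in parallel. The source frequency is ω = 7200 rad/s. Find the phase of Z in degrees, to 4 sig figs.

X_L = ωL = 180.0 Ω
Parallel: admittances add. Y = 1/R + 1/(jωL)
Y = (0.03030 − j0.005556) S
|Y| = 0.03081 S → |Z| = 1/|Y| = 32.46 Ω, ∠Z = −∠Y = 10.39°

10.39°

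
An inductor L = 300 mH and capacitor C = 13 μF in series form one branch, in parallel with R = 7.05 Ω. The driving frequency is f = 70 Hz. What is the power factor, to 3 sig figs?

ω = 2πf = 439.8 rad/s
X_L = ωL = 132 Ω
X_C = 1/(ωC) = 175 Ω
Branch 1: Z₁ = R = 7.05 Ω
Branch 2 (series LC): Z₂ = j(X_L − X_C) = −j42.9 Ω
Parallel: Z = Z₁Z₂/(Z₁+Z₂), |Z| = 6.96 Ω, ∠Z = -9.32°
cos φ = cos(-9.32°) = 0.987

0.987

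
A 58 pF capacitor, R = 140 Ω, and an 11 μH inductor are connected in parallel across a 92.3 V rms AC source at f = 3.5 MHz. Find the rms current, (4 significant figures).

710.1 mA

ω = 2πf = 2.199e+07 rad/s
X_L = ωL = 241.9 Ω
X_C = 1/(ωC) = 784.0 Ω
Parallel: admittances add. Y = 1/R + 1/(jωL) + jωC
Y = (0.007143 − j0.002858) S
|Y| = 0.007694 S → |Z| = 1/|Y| = 130.0 Ω, ∠Z = −∠Y = 21.81°
I = V/|Z| = 92.3/130.0 = 710.1 mA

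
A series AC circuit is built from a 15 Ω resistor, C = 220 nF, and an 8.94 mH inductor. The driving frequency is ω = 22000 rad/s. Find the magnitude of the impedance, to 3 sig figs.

X_L = ωL = 197 Ω
X_C = 1/(ωC) = 207 Ω
Net reactance X = X_L − X_C = -9.93 Ω
Z = 15.0 − j9.93 Ω
|Z| = √(15.0² + 9.93²) = 18.0 Ω

18.0 Ω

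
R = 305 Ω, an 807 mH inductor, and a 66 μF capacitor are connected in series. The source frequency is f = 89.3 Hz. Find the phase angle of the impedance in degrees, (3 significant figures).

ω = 2πf = 561.1 rad/s
X_L = ωL = 453 Ω
X_C = 1/(ωC) = 27.0 Ω
Net reactance X = X_L − X_C = 426 Ω
Z = 305 + j426 Ω
|Z| = √(305² + 426²) = 524 Ω
∠Z = arctan(426/305) = 54.4°

54.4°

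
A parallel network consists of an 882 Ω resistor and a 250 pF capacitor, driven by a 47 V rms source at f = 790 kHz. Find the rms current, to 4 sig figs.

79.00 mA

ω = 2πf = 4.964e+06 rad/s
X_C = 1/(ωC) = 805.8 Ω
Parallel: admittances add. Y = 1/R + jωC
Y = (0.001134 + j0.001241) S
|Y| = 0.001681 S → |Z| = 1/|Y| = 594.9 Ω, ∠Z = −∠Y = -47.58°
I = V/|Z| = 47/594.9 = 79.00 mA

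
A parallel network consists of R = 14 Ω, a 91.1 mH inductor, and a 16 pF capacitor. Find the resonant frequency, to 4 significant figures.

131.8 kHz

ω₀ = 1/√(LC) = 1/√(0.0911 × 1.6e-11) = 828300 rad/s
f₀ = ω₀/(2π) = 131.8 kHz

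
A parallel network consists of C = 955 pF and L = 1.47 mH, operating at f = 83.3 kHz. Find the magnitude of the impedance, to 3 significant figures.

ω = 2πf = 523400 rad/s
X_L = ωL = 769 Ω
X_C = 1/(ωC) = 2000 Ω
Parallel: admittances add. Y = 1/(jωL) + jωC
Y = (0 − j0.000800) S
|Y| = 0.000800 S → |Z| = 1/|Y| = 1250 Ω, ∠Z = −∠Y = 90.0°

1250 Ω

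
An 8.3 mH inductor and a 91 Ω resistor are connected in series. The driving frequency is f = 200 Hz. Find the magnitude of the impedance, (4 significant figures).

91.60 Ω

ω = 2πf = 1257 rad/s
X_L = ωL = 10.43 Ω
Z = 91.00 + j10.43 Ω
|Z| = √(91.00² + 10.43²) = 91.60 Ω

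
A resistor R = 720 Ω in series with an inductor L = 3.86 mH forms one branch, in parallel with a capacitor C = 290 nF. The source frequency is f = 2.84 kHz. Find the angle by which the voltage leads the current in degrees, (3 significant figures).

ω = 2πf = 17840 rad/s
X_L = ωL = 68.9 Ω
X_C = 1/(ωC) = 193 Ω
Branch 1 (R+jX_L): Z₁ = 720 + j68.9 Ω, |Z₁| = 723 Ω
Branch 2 (−jX_C): Z₂ = −j193 Ω
Parallel: Z = Z₁Z₂/(Z₁+Z₂), |Z| = 191 Ω, ∠Z = -74.7°

-74.7°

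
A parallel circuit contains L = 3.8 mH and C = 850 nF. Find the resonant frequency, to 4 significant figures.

ω₀ = 1/√(LC) = 1/√(0.0038 × 8.5e-07) = 17600 rad/s
f₀ = ω₀/(2π) = 2.800 kHz

2.800 kHz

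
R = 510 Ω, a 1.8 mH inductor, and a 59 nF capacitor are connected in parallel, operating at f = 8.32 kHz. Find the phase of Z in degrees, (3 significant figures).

ω = 2πf = 52280 rad/s
X_L = ωL = 94.1 Ω
X_C = 1/(ωC) = 324 Ω
Parallel: admittances add. Y = 1/R + 1/(jωL) + jωC
Y = (0.00196 − j0.00754) S
|Y| = 0.00779 S → |Z| = 1/|Y| = 128 Ω, ∠Z = −∠Y = 75.4°

75.4°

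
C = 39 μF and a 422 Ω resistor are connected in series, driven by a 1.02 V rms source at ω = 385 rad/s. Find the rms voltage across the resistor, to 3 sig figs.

1.01 V

X_C = 1/(ωC) = 66.6 Ω
Z = 422 − j66.6 Ω
|Z| = √(422² + 66.6²) = 427 Ω
I = V/|Z| = 2.39 mA
V_R = I·|Z_R| = 0.00239 × 422 = 1.01 V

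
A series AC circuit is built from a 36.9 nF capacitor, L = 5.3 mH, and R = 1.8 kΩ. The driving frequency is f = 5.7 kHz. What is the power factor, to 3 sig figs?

ω = 2πf = 35810 rad/s
X_L = ωL = 190 Ω
X_C = 1/(ωC) = 757 Ω
Net reactance X = X_L − X_C = -567 Ω
Z = 1800 − j567 Ω
|Z| = √(1800² + 567²) = 1890 Ω
∠Z = arctan(-567/1800) = -17.5°
cos φ = cos(-17.5°) = 0.954

0.954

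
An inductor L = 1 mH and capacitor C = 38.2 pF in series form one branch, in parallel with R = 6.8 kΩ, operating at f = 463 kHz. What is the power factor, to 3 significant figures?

0.667

ω = 2πf = 2.909e+06 rad/s
X_L = ωL = 2910 Ω
X_C = 1/(ωC) = 9000 Ω
Branch 1: Z₁ = R = 6800 Ω
Branch 2 (series LC): Z₂ = j(X_L − X_C) = −j6090 Ω
Parallel: Z = Z₁Z₂/(Z₁+Z₂), |Z| = 4540 Ω, ∠Z = -48.2°
cos φ = cos(-48.2°) = 0.667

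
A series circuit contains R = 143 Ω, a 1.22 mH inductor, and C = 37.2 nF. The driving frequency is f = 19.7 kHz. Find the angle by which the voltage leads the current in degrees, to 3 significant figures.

-24.8°

ω = 2πf = 123800 rad/s
X_L = ωL = 151 Ω
X_C = 1/(ωC) = 217 Ω
Net reactance X = X_L − X_C = -66.2 Ω
Z = 143 − j66.2 Ω
|Z| = √(143² + 66.2²) = 158 Ω
∠Z = arctan(-66.2/143) = -24.8°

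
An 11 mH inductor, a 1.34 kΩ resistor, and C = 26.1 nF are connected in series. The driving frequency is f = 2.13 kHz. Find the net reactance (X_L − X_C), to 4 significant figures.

ω = 2πf = 13380 rad/s
X_L = ωL = 147.2 Ω
X_C = 1/(ωC) = 2863 Ω
X = 147.2 − 2863 = -2716 Ω

-2716 Ω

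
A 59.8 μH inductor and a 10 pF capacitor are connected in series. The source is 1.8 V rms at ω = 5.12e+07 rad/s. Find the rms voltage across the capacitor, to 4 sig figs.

3.171 V

X_L = ωL = 3062 Ω
X_C = 1/(ωC) = 1953 Ω
Net reactance X = X_L − X_C = 1109 Ω
Z = j1109 Ω
|Z| = √(0² + 1109²) = 1109 Ω
I = V/|Z| = 1.624 mA
V_C = I·|Z_C| = 0.001624 × 1953 = 3.171 V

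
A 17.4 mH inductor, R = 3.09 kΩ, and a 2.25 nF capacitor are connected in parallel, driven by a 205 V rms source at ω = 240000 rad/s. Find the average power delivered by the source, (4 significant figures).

13.60 W

X_L = ωL = 4176 Ω
X_C = 1/(ωC) = 1852 Ω
Parallel: admittances add. Y = 1/R + 1/(jωL) + jωC
Y = (0.0003236 + j0.0003005) S
|Y| = 0.0004417 S → |Z| = 1/|Y| = 2264 Ω, ∠Z = −∠Y = -42.88°
I = V/|Z| = 90.54 mA
P = VI cos φ = 205 × 0.09054 × cos(-42.88°) = 13.60 W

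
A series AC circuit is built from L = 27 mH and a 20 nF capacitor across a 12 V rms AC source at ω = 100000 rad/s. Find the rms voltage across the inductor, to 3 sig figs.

X_L = ωL = 2700 Ω
X_C = 1/(ωC) = 500 Ω
Net reactance X = X_L − X_C = 2200 Ω
Z = j2200 Ω
|Z| = √(0² + 2200²) = 2200 Ω
I = V/|Z| = 5.45 mA
V_L = I·|Z_L| = 0.00545 × 2700 = 14.7 V

14.7 V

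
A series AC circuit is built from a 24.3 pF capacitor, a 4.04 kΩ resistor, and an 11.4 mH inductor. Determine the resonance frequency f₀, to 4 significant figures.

302.4 kHz

ω₀ = 1/√(LC) = 1/√(0.0114 × 2.43e-11) = 1.9e+06 rad/s
f₀ = ω₀/(2π) = 302.4 kHz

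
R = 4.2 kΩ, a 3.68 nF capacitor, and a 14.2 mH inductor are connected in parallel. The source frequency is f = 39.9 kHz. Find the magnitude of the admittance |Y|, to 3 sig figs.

684 μS

ω = 2πf = 250700 rad/s
X_L = ωL = 3560 Ω
X_C = 1/(ωC) = 1080 Ω
Parallel: admittances add. Y = 1/R + 1/(jωL) + jωC
Y = (0.000238 + j0.000642) S
|Y| = 0.000684 S → |Z| = 1/|Y| = 1460 Ω, ∠Z = −∠Y = -69.6°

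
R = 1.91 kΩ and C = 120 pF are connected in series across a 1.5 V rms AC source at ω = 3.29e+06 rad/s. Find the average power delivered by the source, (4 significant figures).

X_C = 1/(ωC) = 2533 Ω
Z = 1910 − j2533 Ω
|Z| = √(1910² + 2533²) = 3172 Ω
∠Z = arctan(-2533/1910) = -52.98°
I = V/|Z| = 472.8 μA
P = VI cos φ = 1.5 × 0.0004728 × cos(-52.98°) = 427.0 μW

427.0 μW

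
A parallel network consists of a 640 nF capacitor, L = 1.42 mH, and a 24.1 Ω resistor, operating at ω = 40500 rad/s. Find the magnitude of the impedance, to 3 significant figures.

23.6 Ω

X_L = ωL = 57.5 Ω
X_C = 1/(ωC) = 38.6 Ω
Parallel: admittances add. Y = 1/R + 1/(jωL) + jωC
Y = (0.0415 + j0.00853) S
|Y| = 0.0424 S → |Z| = 1/|Y| = 23.6 Ω, ∠Z = −∠Y = -11.6°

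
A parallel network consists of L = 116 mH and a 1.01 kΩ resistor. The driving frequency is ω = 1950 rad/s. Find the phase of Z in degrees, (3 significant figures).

X_L = ωL = 226 Ω
Parallel: admittances add. Y = 1/R + 1/(jωL)
Y = (0.000990 − j0.00442) S
|Y| = 0.00453 S → |Z| = 1/|Y| = 221 Ω, ∠Z = −∠Y = 77.4°

77.4°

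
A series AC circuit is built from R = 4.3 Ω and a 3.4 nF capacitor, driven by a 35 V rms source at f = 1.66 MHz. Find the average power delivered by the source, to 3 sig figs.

6.47 W

ω = 2πf = 1.043e+07 rad/s
X_C = 1/(ωC) = 28.2 Ω
Z = 4.30 − j28.2 Ω
|Z| = √(4.30² + 28.2²) = 28.5 Ω
∠Z = arctan(-28.2/4.30) = -81.3°
I = V/|Z| = 1.23 A
P = VI cos φ = 35 × 1.23 × cos(-81.3°) = 6.47 W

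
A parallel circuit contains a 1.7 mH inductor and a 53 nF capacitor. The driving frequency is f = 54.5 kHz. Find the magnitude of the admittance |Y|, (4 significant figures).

16.43 mS

ω = 2πf = 342400 rad/s
X_L = ωL = 582.1 Ω
X_C = 1/(ωC) = 55.10 Ω
Parallel: admittances add. Y = 1/(jωL) + jωC
Y = (0 + j0.01643) S
|Y| = 0.01643 S → |Z| = 1/|Y| = 60.86 Ω, ∠Z = −∠Y = -90.00°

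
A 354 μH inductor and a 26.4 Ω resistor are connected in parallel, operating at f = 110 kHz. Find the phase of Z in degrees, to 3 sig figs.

ω = 2πf = 691200 rad/s
X_L = ωL = 245 Ω
Parallel: admittances add. Y = 1/R + 1/(jωL)
Y = (0.0379 − j0.00409) S
|Y| = 0.0381 S → |Z| = 1/|Y| = 26.2 Ω, ∠Z = −∠Y = 6.16°

6.16°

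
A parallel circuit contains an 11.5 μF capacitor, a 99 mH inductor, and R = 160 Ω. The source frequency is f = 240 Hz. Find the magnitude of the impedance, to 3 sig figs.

81.0 Ω

ω = 2πf = 1508 rad/s
X_L = ωL = 149 Ω
X_C = 1/(ωC) = 57.7 Ω
Parallel: admittances add. Y = 1/R + 1/(jωL) + jωC
Y = (0.00625 + j0.0106) S
|Y| = 0.0123 S → |Z| = 1/|Y| = 81.0 Ω, ∠Z = −∠Y = -59.6°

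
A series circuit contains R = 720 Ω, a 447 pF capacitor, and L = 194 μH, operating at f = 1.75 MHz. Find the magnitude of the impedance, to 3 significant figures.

ω = 2πf = 1.1e+07 rad/s
X_L = ωL = 2130 Ω
X_C = 1/(ωC) = 203 Ω
Net reactance X = X_L − X_C = 1930 Ω
Z = 720 + j1930 Ω
|Z| = √(720² + 1930²) = 2060 Ω

2060 Ω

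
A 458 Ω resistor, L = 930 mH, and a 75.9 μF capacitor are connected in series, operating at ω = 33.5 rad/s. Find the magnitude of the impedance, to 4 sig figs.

583.9 Ω

X_L = ωL = 31.16 Ω
X_C = 1/(ωC) = 393.3 Ω
Net reactance X = X_L − X_C = -362.1 Ω
Z = 458.0 − j362.1 Ω
|Z| = √(458.0² + 362.1²) = 583.9 Ω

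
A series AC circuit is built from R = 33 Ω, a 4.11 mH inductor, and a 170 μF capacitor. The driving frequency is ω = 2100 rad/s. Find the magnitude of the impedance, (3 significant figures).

33.5 Ω

X_L = ωL = 8.63 Ω
X_C = 1/(ωC) = 2.80 Ω
Net reactance X = X_L − X_C = 5.83 Ω
Z = 33.0 + j5.83 Ω
|Z| = √(33.0² + 5.83²) = 33.5 Ω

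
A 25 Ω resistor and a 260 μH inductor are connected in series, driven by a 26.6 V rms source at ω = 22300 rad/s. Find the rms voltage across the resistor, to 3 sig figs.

X_L = ωL = 5.80 Ω
Z = 25.0 + j5.80 Ω
|Z| = √(25.0² + 5.80²) = 25.7 Ω
I = V/|Z| = 1.04 A
V_R = I·|Z_R| = 1.04 × 25.0 = 25.9 V

25.9 V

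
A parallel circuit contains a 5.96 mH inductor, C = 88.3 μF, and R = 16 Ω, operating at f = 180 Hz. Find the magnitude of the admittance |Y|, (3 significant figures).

79.1 mS

ω = 2πf = 1131 rad/s
X_L = ωL = 6.74 Ω
X_C = 1/(ωC) = 10.0 Ω
Parallel: admittances add. Y = 1/R + 1/(jωL) + jωC
Y = (0.0625 − j0.0485) S
|Y| = 0.0791 S → |Z| = 1/|Y| = 12.6 Ω, ∠Z = −∠Y = 37.8°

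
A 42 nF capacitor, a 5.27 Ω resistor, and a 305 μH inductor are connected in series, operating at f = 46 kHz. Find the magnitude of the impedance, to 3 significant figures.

7.82 Ω

ω = 2πf = 289000 rad/s
X_L = ωL = 88.2 Ω
X_C = 1/(ωC) = 82.4 Ω
Net reactance X = X_L − X_C = 5.77 Ω
Z = 5.27 + j5.77 Ω
|Z| = √(5.27² + 5.77²) = 7.82 Ω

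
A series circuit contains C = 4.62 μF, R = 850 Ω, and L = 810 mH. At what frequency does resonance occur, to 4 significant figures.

ω₀ = 1/√(LC) = 1/√(0.81 × 4.62e-06) = 516.9 rad/s
f₀ = ω₀/(2π) = 82.27 Hz

82.27 Hz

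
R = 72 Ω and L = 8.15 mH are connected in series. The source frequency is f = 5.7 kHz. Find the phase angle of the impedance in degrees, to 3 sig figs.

76.1°

ω = 2πf = 35810 rad/s
X_L = ωL = 292 Ω
Z = 72.0 + j292 Ω
|Z| = √(72.0² + 292²) = 301 Ω
∠Z = arctan(292/72.0) = 76.1°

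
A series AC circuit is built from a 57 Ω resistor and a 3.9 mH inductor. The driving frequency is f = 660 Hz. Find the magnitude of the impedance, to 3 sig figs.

59.3 Ω

ω = 2πf = 4147 rad/s
X_L = ωL = 16.2 Ω
Z = 57.0 + j16.2 Ω
|Z| = √(57.0² + 16.2²) = 59.3 Ω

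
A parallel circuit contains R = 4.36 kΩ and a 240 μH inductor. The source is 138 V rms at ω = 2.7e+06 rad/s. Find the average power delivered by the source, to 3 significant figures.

4.37 W

X_L = ωL = 648 Ω
Parallel: admittances add. Y = 1/R + 1/(jωL)
Y = (0.000229 − j0.00154) S
|Y| = 0.00156 S → |Z| = 1/|Y| = 641 Ω, ∠Z = −∠Y = 81.5°
I = V/|Z| = 215 mA
P = VI cos φ = 138 × 0.215 × cos(81.5°) = 4.37 W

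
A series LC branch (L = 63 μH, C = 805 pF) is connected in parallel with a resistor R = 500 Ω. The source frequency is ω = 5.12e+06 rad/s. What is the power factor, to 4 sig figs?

0.1579

X_L = ωL = 322.6 Ω
X_C = 1/(ωC) = 242.6 Ω
Branch 1: Z₁ = R = 500.0 Ω
Branch 2 (series LC): Z₂ = j(X_L − X_C) = j79.94 Ω
Parallel: Z = Z₁Z₂/(Z₁+Z₂), |Z| = 78.93 Ω, ∠Z = 80.92°
cos φ = cos(80.92°) = 0.1579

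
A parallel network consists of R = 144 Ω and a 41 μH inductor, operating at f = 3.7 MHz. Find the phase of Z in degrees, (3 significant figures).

8.59°

ω = 2πf = 2.325e+07 rad/s
X_L = ωL = 953 Ω
Parallel: admittances add. Y = 1/R + 1/(jωL)
Y = (0.00694 − j0.00105) S
|Y| = 0.00702 S → |Z| = 1/|Y| = 142 Ω, ∠Z = −∠Y = 8.59°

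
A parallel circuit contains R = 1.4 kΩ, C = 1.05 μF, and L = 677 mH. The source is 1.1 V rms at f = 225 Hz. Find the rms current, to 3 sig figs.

ω = 2πf = 1414 rad/s
X_L = ωL = 957 Ω
X_C = 1/(ωC) = 674 Ω
Parallel: admittances add. Y = 1/R + 1/(jωL) + jωC
Y = (0.000714 + j0.000440) S
|Y| = 0.000839 S → |Z| = 1/|Y| = 1190 Ω, ∠Z = −∠Y = -31.6°
I = V/|Z| = 1.1/1190 = 923 μA

923 μA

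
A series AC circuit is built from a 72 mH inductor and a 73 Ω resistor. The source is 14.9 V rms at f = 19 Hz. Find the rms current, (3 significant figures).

203 mA

ω = 2πf = 119.4 rad/s
X_L = ωL = 8.60 Ω
Z = 73.0 + j8.60 Ω
|Z| = √(73.0² + 8.60²) = 73.5 Ω
I = V/|Z| = 14.9/73.5 = 203 mA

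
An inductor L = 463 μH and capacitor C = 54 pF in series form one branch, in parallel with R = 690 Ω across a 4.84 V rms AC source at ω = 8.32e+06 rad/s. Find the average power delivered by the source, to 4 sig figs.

X_L = ωL = 3852 Ω
X_C = 1/(ωC) = 2226 Ω
Branch 1: Z₁ = R = 690.0 Ω
Branch 2 (series LC): Z₂ = j(X_L − X_C) = j1626 Ω
Parallel: Z = Z₁Z₂/(Z₁+Z₂), |Z| = 635.2 Ω, ∠Z = 22.99°
I = V/|Z| = 7.620 mA
P = VI cos φ = 4.84 × 0.007620 × cos(22.99°) = 33.95 mW

33.95 mW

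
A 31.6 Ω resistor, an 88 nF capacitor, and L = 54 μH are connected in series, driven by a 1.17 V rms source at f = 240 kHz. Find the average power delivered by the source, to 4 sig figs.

6.697 mW

ω = 2πf = 1.508e+06 rad/s
X_L = ωL = 81.43 Ω
X_C = 1/(ωC) = 7.536 Ω
Net reactance X = X_L − X_C = 73.89 Ω
Z = 31.60 + j73.89 Ω
|Z| = √(31.60² + 73.89²) = 80.37 Ω
∠Z = arctan(73.89/31.60) = 66.85°
I = V/|Z| = 14.56 mA
P = VI cos φ = 1.17 × 0.01456 × cos(66.85°) = 6.697 mW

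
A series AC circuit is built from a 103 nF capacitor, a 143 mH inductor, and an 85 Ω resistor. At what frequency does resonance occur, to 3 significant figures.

1.31 kHz

ω₀ = 1/√(LC) = 1/√(0.143 × 1.03e-07) = 8240 rad/s
f₀ = ω₀/(2π) = 1.31 kHz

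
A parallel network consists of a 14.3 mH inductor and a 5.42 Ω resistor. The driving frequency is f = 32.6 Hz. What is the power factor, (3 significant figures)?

0.475

ω = 2πf = 204.8 rad/s
X_L = ωL = 2.93 Ω
Parallel: admittances add. Y = 1/R + 1/(jωL)
Y = (0.185 − j0.341) S
|Y| = 0.388 S → |Z| = 1/|Y| = 2.58 Ω, ∠Z = −∠Y = 61.6°
cos φ = cos(61.6°) = 0.475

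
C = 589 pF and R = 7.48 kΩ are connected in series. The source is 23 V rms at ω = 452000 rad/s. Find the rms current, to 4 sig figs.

X_C = 1/(ωC) = 3756 Ω
Z = 7480 − j3756 Ω
|Z| = √(7480² + 3756²) = 8370 Ω
I = V/|Z| = 23/8370 = 2.748 mA

2.748 mA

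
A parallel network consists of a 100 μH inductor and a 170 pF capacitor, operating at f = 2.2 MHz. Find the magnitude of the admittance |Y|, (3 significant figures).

ω = 2πf = 1.382e+07 rad/s
X_L = ωL = 1380 Ω
X_C = 1/(ωC) = 426 Ω
Parallel: admittances add. Y = 1/(jωL) + jωC
Y = (0 + j0.00163) S
|Y| = 0.00163 S → |Z| = 1/|Y| = 615 Ω, ∠Z = −∠Y = -90.0°

1.63 mS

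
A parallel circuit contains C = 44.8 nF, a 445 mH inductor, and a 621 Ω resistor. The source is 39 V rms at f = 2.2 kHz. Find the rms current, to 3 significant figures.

65.3 mA

ω = 2πf = 13820 rad/s
X_L = ωL = 6150 Ω
X_C = 1/(ωC) = 1610 Ω
Parallel: admittances add. Y = 1/R + 1/(jωL) + jωC
Y = (0.00161 + j0.000457) S
|Y| = 0.00167 S → |Z| = 1/|Y| = 597 Ω, ∠Z = −∠Y = -15.8°
I = V/|Z| = 39/597 = 65.3 mA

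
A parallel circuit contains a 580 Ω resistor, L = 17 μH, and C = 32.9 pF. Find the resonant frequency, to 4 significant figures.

6.730 MHz

ω₀ = 1/√(LC) = 1/√(1.7e-05 × 3.29e-11) = 4.228e+07 rad/s
f₀ = ω₀/(2π) = 6.730 MHz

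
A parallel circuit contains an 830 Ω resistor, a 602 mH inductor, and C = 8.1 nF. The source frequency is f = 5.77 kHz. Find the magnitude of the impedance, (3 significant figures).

813 Ω

ω = 2πf = 36250 rad/s
X_L = ωL = 21800 Ω
X_C = 1/(ωC) = 3410 Ω
Parallel: admittances add. Y = 1/R + 1/(jωL) + jωC
Y = (0.00120 + j0.000248) S
|Y| = 0.00123 S → |Z| = 1/|Y| = 813 Ω, ∠Z = −∠Y = -11.6°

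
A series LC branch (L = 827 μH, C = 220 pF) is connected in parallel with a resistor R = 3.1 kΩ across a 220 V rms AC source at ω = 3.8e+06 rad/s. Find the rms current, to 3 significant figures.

133 mA

X_L = ωL = 3140 Ω
X_C = 1/(ωC) = 1200 Ω
Branch 1: Z₁ = R = 3100 Ω
Branch 2 (series LC): Z₂ = j(X_L − X_C) = j1950 Ω
Parallel: Z = Z₁Z₂/(Z₁+Z₂), |Z| = 1650 Ω, ∠Z = 57.9°
I = V/|Z| = 220/1650 = 133 mA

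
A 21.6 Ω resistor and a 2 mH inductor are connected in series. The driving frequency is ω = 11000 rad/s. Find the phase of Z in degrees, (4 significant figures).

45.53°

X_L = ωL = 22.00 Ω
Z = 21.60 + j22.00 Ω
|Z| = √(21.60² + 22.00²) = 30.83 Ω
∠Z = arctan(22.00/21.60) = 45.53°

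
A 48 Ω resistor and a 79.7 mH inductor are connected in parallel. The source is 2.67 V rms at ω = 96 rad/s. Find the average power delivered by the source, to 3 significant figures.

X_L = ωL = 7.65 Ω
Parallel: admittances add. Y = 1/R + 1/(jωL)
Y = (0.0208 − j0.131) S
|Y| = 0.132 S → |Z| = 1/|Y| = 7.56 Ω, ∠Z = −∠Y = 80.9°
I = V/|Z| = 353 mA
P = VI cos φ = 2.67 × 0.353 × cos(80.9°) = 149 mW

149 mW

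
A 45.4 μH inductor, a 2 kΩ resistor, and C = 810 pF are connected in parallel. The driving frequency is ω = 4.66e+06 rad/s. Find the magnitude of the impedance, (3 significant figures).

X_L = ωL = 212 Ω
X_C = 1/(ωC) = 265 Ω
Parallel: admittances add. Y = 1/R + 1/(jωL) + jωC
Y = (0.000500 − j0.000952) S
|Y| = 0.00108 S → |Z| = 1/|Y| = 930 Ω, ∠Z = −∠Y = 62.3°

930 Ω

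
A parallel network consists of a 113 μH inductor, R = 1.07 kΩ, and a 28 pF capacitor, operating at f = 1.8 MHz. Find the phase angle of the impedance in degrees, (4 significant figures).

ω = 2πf = 1.131e+07 rad/s
X_L = ωL = 1278 Ω
X_C = 1/(ωC) = 3158 Ω
Parallel: admittances add. Y = 1/R + 1/(jωL) + jωC
Y = (0.0009346 − j0.0004658) S
|Y| = 0.001044 S → |Z| = 1/|Y| = 957.6 Ω, ∠Z = −∠Y = 26.49°

26.49°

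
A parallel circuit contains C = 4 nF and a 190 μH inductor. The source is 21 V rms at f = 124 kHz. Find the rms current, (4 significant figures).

76.42 mA

ω = 2πf = 779100 rad/s
X_L = ωL = 148.0 Ω
X_C = 1/(ωC) = 320.9 Ω
Parallel: admittances add. Y = 1/(jωL) + jωC
Y = (0 − j0.003639) S
|Y| = 0.003639 S → |Z| = 1/|Y| = 274.8 Ω, ∠Z = −∠Y = 90.00°
I = V/|Z| = 21/274.8 = 76.42 mA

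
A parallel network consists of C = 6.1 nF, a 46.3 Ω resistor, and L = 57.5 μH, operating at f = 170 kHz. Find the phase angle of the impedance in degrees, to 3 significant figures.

24.3°

ω = 2πf = 1.068e+06 rad/s
X_L = ωL = 61.4 Ω
X_C = 1/(ωC) = 153 Ω
Parallel: admittances add. Y = 1/R + 1/(jωL) + jωC
Y = (0.0216 − j0.00977) S
|Y| = 0.0237 S → |Z| = 1/|Y| = 42.2 Ω, ∠Z = −∠Y = 24.3°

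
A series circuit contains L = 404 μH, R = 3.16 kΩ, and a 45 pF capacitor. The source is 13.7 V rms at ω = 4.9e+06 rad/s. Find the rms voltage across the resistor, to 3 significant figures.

X_L = ωL = 1980 Ω
X_C = 1/(ωC) = 4540 Ω
Net reactance X = X_L − X_C = -2560 Ω
Z = 3160 − j2560 Ω
|Z| = √(3160² + 2560²) = 4060 Ω
I = V/|Z| = 3.37 mA
V_R = I·|Z_R| = 0.00337 × 3160 = 10.7 V

10.7 V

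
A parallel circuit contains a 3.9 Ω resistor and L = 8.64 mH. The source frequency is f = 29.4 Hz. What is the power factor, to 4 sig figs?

ω = 2πf = 184.7 rad/s
X_L = ωL = 1.596 Ω
Parallel: admittances add. Y = 1/R + 1/(jωL)
Y = (0.2564 − j0.6266) S
|Y| = 0.6770 S → |Z| = 1/|Y| = 1.477 Ω, ∠Z = −∠Y = 67.74°
cos φ = cos(67.74°) = 0.3787

0.3787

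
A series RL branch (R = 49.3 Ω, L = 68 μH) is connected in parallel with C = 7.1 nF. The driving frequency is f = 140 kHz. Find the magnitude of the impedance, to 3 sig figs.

111 Ω

ω = 2πf = 879600 rad/s
X_L = ωL = 59.8 Ω
X_C = 1/(ωC) = 160 Ω
Branch 1 (R+jX_L): Z₁ = 49.3 + j59.8 Ω, |Z₁| = 77.5 Ω
Branch 2 (−jX_C): Z₂ = −j160 Ω
Parallel: Z = Z₁Z₂/(Z₁+Z₂), |Z| = 111 Ω, ∠Z = 24.3°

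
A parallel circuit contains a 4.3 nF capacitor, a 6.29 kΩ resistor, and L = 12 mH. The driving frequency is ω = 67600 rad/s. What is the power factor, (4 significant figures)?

X_L = ωL = 811.2 Ω
X_C = 1/(ωC) = 3440 Ω
Parallel: admittances add. Y = 1/R + 1/(jωL) + jωC
Y = (0.0001590 − j0.0009421) S
|Y| = 0.0009554 S → |Z| = 1/|Y| = 1047 Ω, ∠Z = −∠Y = 80.42°
cos φ = cos(80.42°) = 0.1664

0.1664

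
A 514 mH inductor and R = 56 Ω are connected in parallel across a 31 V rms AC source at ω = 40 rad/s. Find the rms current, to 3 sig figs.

1.61 A

X_L = ωL = 20.6 Ω
Parallel: admittances add. Y = 1/R + 1/(jωL)
Y = (0.0179 − j0.0486) S
|Y| = 0.0518 S → |Z| = 1/|Y| = 19.3 Ω, ∠Z = −∠Y = 69.8°
I = V/|Z| = 31/19.3 = 1.61 A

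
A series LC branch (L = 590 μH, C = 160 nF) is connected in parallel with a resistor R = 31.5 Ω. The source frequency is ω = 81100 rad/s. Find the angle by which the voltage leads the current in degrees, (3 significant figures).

-47.2°

X_L = ωL = 47.8 Ω
X_C = 1/(ωC) = 77.1 Ω
Branch 1: Z₁ = R = 31.5 Ω
Branch 2 (series LC): Z₂ = j(X_L − X_C) = −j29.2 Ω
Parallel: Z = Z₁Z₂/(Z₁+Z₂), |Z| = 21.4 Ω, ∠Z = -47.2°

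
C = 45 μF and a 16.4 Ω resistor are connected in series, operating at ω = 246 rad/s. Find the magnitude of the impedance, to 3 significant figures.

X_C = 1/(ωC) = 90.3 Ω
Z = 16.4 − j90.3 Ω
|Z| = √(16.4² + 90.3²) = 91.8 Ω

91.8 Ω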